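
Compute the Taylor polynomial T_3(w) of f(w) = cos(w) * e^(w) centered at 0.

-w^3/3 + w + 1

Write out both Maclaurin series and multiply, keeping only the needed powers.
f(0) = 1
f′(0) = 1
f′′(0) = 0
f′′′(0) = -2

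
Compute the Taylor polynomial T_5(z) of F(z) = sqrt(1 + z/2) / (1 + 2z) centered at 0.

-227025*z^5/8192 + 28379*z^4/2048 - 887*z^3/128 + 111*z^2/32 - 7*z/4 + 1

Expand each factor separately, then convolve coefficients.
F(0) = 1
F′(0) = -7/4
F′′(0) = 111/16
F′′′(0) = -2661/64
F^(4)(0) = 85137/256
F^(5)(0) = -3405375/1024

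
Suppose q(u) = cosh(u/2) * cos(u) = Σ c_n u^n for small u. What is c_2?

-3/8

Write out both Maclaurin series and multiply, keeping only the needed powers.
q(0) = 1
q′(0) = 0
q′′(0) = -3/4
So c_2 = q′′(0)/2! = -3/8.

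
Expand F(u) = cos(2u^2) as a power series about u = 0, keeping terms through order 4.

1 - 2*u^4

Apply the Taylor formula c_k = f^(k)(a)/k!.
F(0) = 1
F′(0) = 0
F′′(0) = 0
F′′′(0) = 0
F^(4)(0) = -48
The Taylor polynomial is Σ F^(k)(0)/k! · u^k.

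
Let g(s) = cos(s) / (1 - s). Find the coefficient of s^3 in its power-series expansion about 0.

Multiply the two series term by term and collect like powers.
[s^0] = 1;  [s^1] = 1;  [s^2] = 1/2;  [s^3] = 1/2.

1/2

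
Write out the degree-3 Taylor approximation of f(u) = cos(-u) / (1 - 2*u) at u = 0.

7*u^3 + 7*u^2/2 + 2*u + 1

Expand 1/(denominator) as a geometric series and multiply by the numerator's series.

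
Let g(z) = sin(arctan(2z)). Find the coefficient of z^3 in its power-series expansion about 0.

-4

Substitute the inner expansion into the outer series and collect powers.
g(0) = 0
g′(0) = 2
g′′(0) = 0
g′′′(0) = -24
So c_3 = g′′′(0)/3! = -4.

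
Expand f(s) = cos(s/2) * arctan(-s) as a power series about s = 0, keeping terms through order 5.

-469*s^5/1920 + 11*s^3/24 - s

Take the Cauchy product of the two expansions.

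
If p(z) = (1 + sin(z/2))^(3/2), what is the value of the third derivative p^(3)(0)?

Plug the Maclaurin series of the inner function into that of the outer and collect terms.
The coefficient of z^3 in the expansion is -5/128, so p′′′(0) = 3! * (-5/128) = -15/64.

-15/64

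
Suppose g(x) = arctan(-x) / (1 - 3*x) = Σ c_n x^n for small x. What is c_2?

-3

Multiply the numerator's expansion by the denominator's geometric series.
[x^0] = 0;  [x^1] = -1;  [x^2] = -3.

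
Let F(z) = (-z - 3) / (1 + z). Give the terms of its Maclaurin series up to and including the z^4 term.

-2*z^4 + 2*z^3 - 2*z^2 + 2*z - 3

Distribute the polynomial across the series and collect like powers.
[z^0] = -3;  [z^1] = 2;  [z^2] = -2;  [z^3] = 2;  [z^4] = -2.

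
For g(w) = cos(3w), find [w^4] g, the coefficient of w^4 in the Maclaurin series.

27/8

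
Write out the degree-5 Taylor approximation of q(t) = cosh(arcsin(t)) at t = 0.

Plug the Maclaurin series of the inner function into that of the outer and collect terms.
[t^0] = 1;  [t^1] = 0;  [t^2] = 1/2;  [t^3] = 0;  [t^4] = 5/24;  [t^5] = 0.

5*t^4/24 + t^2/2 + 1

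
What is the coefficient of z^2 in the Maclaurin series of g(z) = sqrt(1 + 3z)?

g(0) = 1
g′(0) = 3/2
g′′(0) = -9/4
So c_2 = g′′(0)/2! = -9/8.

-9/8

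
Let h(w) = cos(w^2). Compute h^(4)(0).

From the series, [w^4] h = -1/2; multiply by 4! = 24 to get -12.

-12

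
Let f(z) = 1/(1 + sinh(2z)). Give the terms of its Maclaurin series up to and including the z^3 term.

-28*z^3/3 + 4*z^2 - 2*z + 1

Plug the Maclaurin series of the inner function into that of the outer and collect terms.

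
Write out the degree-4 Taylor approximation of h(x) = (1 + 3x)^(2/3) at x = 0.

[x^0] = 1;  [x^1] = 2;  [x^2] = -1;  [x^3] = 4/3;  [x^4] = -7/3.

-7*x^4/3 + 4*x^3/3 - x^2 + 2*x + 1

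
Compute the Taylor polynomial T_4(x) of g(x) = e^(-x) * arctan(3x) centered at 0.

Write out both Maclaurin series and multiply, keeping only the needed powers.

17*x^4/2 - 15*x^3/2 - 3*x^2 + 3*x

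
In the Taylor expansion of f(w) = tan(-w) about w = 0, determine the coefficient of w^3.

[w^0] = 0;  [w^1] = -1;  [w^2] = 0;  [w^3] = -1/3.
So c_3 = f′′′(0)/3! = -1/3.

-1/3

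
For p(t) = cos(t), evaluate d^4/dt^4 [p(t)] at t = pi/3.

1/2

The coefficient of (t - pi/3)^4 in the expansion is 1/48, so p^(4)(pi/3) = 4! * (1/48) = 1/2.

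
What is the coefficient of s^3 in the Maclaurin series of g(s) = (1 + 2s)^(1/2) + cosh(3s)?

Expand each term separately and add.
So c_3 = g′′′(0)/3! = 1/2.

1/2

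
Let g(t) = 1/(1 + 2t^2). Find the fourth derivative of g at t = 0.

96

The coefficient of t^4 in the expansion is 4, so g^(4)(0) = 4! * (4) = 96.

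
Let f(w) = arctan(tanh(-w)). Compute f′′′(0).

4

Substitute the inner expansion into the outer series and collect powers.
The coefficient of w^3 in the expansion is 2/3, so f′′′(0) = 3! * (2/3) = 4.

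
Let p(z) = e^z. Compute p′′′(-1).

e^(-1)

From the series, [(z + 1)^3] p = e^(-1)/6; multiply by 3! = 6 to get e^(-1).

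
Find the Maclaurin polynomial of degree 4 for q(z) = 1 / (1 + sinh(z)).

4*z^4/3 - 7*z^3/6 + z^2 - z + 1

Use the geometric series for the reciprocal, then substitute.
[z^0] = 1;  [z^1] = -1;  [z^2] = 1;  [z^3] = -7/6;  [z^4] = 4/3.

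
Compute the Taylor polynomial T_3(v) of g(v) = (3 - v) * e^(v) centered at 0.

v^2/2 + 2*v + 3

Distribute the polynomial across the series and collect like powers.
g(0) = 3
g′(0) = 2
g′′(0) = 1
g′′′(0) = 0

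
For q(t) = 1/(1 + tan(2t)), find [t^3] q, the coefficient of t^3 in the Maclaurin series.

-32/3

Let u equal the inner series; expand the outer function in u and truncate.
q(0) = 1
q′(0) = -2
q′′(0) = 8
q′′′(0) = -64
Dividing each by k! gives the coefficients c_0, ..., c_3.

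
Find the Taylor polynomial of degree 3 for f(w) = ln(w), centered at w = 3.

(w - 3)^3/81 - (w - 3)^2/18 + (w - 3)/3 + ln(3)

Compute the successive derivatives at the expansion point and divide by k!.
f(3) = ln(3)
f′(3) = 1/3
f′′(3) = -1/9
f′′′(3) = 2/27
The Taylor polynomial is Σ f^(k)(3)/k! · (w - 3)^k.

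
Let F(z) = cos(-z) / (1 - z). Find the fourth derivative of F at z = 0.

Multiply the numerator's expansion by the denominator's geometric series.
From the series, [z^4] F = 13/24; multiply by 4! = 24 to get 13.

13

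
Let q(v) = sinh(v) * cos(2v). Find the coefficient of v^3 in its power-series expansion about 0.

Write out both Maclaurin series and multiply, keeping only the needed powers.
q(0) = 0
q′(0) = 1
q′′(0) = 0
q′′′(0) = -11

-11/6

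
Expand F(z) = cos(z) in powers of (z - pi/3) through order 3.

sqrt(3)*(z - pi/3)^3/12 - (z - pi/3)^2/4 - sqrt(3)*(z - pi/3)/2 + 1/2

Use the known series and substitute for the argument.
F(pi/3) = 1/2
F′(pi/3) = -sqrt(3)/2
F′′(pi/3) = -1/2
F′′′(pi/3) = sqrt(3)/2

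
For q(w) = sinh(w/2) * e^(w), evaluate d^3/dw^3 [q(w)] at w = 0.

13/8

Expand each factor separately, then convolve coefficients.
The coefficient of w^3 in the expansion is 13/48, so q′′′(0) = 3! * (13/48) = 13/8.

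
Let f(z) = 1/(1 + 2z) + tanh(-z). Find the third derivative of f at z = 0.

Add the two expansions coefficient-wise.
The coefficient of z^3 in the expansion is -23/3, so f′′′(0) = 3! * (-23/3) = -46.

-46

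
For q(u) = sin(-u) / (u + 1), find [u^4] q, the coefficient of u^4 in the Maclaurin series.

Expand 1/(denominator) as a geometric series and multiply by the numerator's series.
q(0) = 0
q′(0) = -1
q′′(0) = 2
q′′′(0) = -5
q^(4)(0) = 20

5/6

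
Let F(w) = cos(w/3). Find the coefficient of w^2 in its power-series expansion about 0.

-1/18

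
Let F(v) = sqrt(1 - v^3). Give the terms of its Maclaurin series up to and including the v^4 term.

Differentiate repeatedly and evaluate at the center.
F(0) = 1
F′(0) = 0
F′′(0) = 0
F′′′(0) = -3
F^(4)(0) = 0

1 - v^3/2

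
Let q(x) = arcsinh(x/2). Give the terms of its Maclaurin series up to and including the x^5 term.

Differentiate repeatedly and evaluate at the center.

3*x^5/1280 - x^3/48 + x/2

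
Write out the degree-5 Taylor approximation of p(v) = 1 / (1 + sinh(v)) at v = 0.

-181*v^5/120 + 4*v^4/3 - 7*v^3/6 + v^2 - v + 1

Expand as Σ (-1)^k u^k with u equal to the inner function's series.
p(0) = 1
p′(0) = -1
p′′(0) = 2
p′′′(0) = -7
p^(4)(0) = 32
p^(5)(0) = -181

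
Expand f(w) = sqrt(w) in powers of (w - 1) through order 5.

Apply the Taylor formula c_k = f^(k)(a)/k!.
[(w - 1)^0] = 1;  [(w - 1)^1] = 1/2;  [(w - 1)^2] = -1/8;  [(w - 1)^3] = 1/16;  [(w - 1)^4] = -5/128;  [(w - 1)^5] = 7/256.

7*(w - 1)^5/256 - 5*(w - 1)^4/128 + (w - 1)^3/16 - (w - 1)^2/8 + (w - 1)/2 + 1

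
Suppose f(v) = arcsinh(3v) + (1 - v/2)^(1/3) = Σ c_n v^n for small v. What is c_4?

-5/1944

Add the two expansions coefficient-wise.
So c_4 = f^(4)(0)/4! = -5/1944.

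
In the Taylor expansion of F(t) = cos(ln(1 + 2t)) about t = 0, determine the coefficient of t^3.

4

Let u equal the inner series; expand the outer function in u and truncate.
F(0) = 1
F′(0) = 0
F′′(0) = -4
F′′′(0) = 24
Dividing each by k! gives the coefficients c_0, ..., c_3.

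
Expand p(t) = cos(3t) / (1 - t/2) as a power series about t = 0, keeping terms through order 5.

37*t^5/32 + 37*t^4/16 - 17*t^3/8 - 17*t^2/4 + t/2 + 1

Expand each factor separately, then convolve coefficients.
p(0) = 1
p′(0) = 1/2
p′′(0) = -17/2
p′′′(0) = -51/4
p^(4)(0) = 111/2
p^(5)(0) = 555/4
The Taylor polynomial is Σ p^(k)(0)/k! · t^k.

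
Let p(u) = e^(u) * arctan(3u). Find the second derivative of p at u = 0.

Expand each factor separately, then convolve coefficients.
The coefficient of u^2 in the expansion is 3, so p′′(0) = 2! * (3) = 6.

6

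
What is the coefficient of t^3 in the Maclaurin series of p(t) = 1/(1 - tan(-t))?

-4/3

Compose series: expand the inner function first, then feed it into the outer expansion.
p(0) = 1
p′(0) = -1
p′′(0) = 2
p′′′(0) = -8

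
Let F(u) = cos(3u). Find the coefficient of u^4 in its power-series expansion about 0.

F(0) = 1
F′(0) = 0
F′′(0) = -9
F′′′(0) = 0
F^(4)(0) = 81
So c_4 = F^(4)(0)/4! = 27/8.

27/8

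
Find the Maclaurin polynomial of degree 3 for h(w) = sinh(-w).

-w^3/6 - w

[w^0] = 0;  [w^1] = -1;  [w^2] = 0;  [w^3] = -1/6.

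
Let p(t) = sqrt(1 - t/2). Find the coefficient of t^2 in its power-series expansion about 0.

-1/32

[t^0] = 1;  [t^1] = -1/4;  [t^2] = -1/32.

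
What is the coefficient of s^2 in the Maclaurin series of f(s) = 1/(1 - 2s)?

4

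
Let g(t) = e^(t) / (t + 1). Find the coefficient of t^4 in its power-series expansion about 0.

3/8

Expand 1/(denominator) as a geometric series and multiply by the numerator's series.
g(0) = 1
g′(0) = 0
g′′(0) = 1
g′′′(0) = -2
g^(4)(0) = 9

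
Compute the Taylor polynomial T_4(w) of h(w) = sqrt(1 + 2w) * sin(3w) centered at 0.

-3*w^4 - 6*w^3 + 3*w^2 + 3*w

Take the Cauchy product of the two expansions.
[w^0] = 0;  [w^1] = 3;  [w^2] = 3;  [w^3] = -6;  [w^4] = -3.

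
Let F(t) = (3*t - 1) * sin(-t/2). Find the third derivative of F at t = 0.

Shift and add copies of the series according to the polynomial's terms.
The coefficient of t^3 in the expansion is -1/48, so F′′′(0) = 3! * (-1/48) = -1/8.

-1/8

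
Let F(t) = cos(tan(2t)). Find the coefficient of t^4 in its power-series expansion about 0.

-14/3

Substitute the inner expansion into the outer series and collect powers.
F(0) = 1
F′(0) = 0
F′′(0) = -4
F′′′(0) = 0
F^(4)(0) = -112
Dividing each by k! gives the coefficients c_0, ..., c_4.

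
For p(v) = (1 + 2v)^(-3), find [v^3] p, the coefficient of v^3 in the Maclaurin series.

[v^0] = 1;  [v^1] = -6;  [v^2] = 24;  [v^3] = -80.

-80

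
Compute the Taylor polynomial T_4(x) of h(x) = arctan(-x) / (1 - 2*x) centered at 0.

Multiply the numerator's expansion by the denominator's geometric series.
h(0) = 0
h′(0) = -1
h′′(0) = -4
h′′′(0) = -22
h^(4)(0) = -176
Then c_k = h^(k)(0)/k! gives each Taylor coefficient.

-22*x^4/3 - 11*x^3/3 - 2*x^2 - x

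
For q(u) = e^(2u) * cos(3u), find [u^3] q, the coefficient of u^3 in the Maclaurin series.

Expand each factor separately, then convolve coefficients.
[u^0] = 1;  [u^1] = 2;  [u^2] = -5/2;  [u^3] = -23/3.
So c_3 = q′′′(0)/3! = -23/3.

-23/3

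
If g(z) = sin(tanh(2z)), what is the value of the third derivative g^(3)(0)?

-24

Substitute the inner expansion into the outer series and collect powers.
The coefficient of z^3 in the expansion is -4, so g′′′(0) = 3! * (-4) = -24.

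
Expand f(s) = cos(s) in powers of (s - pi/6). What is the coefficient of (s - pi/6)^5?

Differentiate repeatedly and evaluate at the center.
f(pi/6) = sqrt(3)/2
f′(pi/6) = -1/2
f′′(pi/6) = -sqrt(3)/2
f′′′(pi/6) = 1/2
f^(4)(pi/6) = sqrt(3)/2
f^(5)(pi/6) = -1/2
So c_5 = f^(5)(pi/6)/5! = -1/240.

-1/240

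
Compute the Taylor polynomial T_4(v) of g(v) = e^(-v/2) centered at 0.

v^4/384 - v^3/48 + v^2/8 - v/2 + 1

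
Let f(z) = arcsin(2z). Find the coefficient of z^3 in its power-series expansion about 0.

4/3

f(0) = 0
f′(0) = 2
f′′(0) = 0
f′′′(0) = 8
Dividing each by k! gives the coefficients c_0, ..., c_3.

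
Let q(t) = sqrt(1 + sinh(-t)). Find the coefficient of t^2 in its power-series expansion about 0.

Plug the Maclaurin series of the inner function into that of the outer and collect terms.
q(0) = 1
q′(0) = -1/2
q′′(0) = -1/4
Dividing each by k! gives the coefficients c_0, ..., c_2.

-1/8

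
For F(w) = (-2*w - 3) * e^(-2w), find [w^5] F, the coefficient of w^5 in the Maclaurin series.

Shift and add copies of the series according to the polynomial's terms.
F(0) = -3
F′(0) = 4
F′′(0) = -4
F′′′(0) = 0
F^(4)(0) = 16
F^(5)(0) = -64
Dividing each by k! gives the coefficients c_0, ..., c_5.

-8/15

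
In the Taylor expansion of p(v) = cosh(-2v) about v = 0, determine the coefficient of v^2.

[v^0] = 1;  [v^1] = 0;  [v^2] = 2.
So c_2 = p′′(0)/2! = 2.

2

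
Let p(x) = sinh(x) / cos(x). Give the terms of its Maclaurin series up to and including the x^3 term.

2*x^3/3 + x

Invert the denominator's series and multiply.
[x^0] = 0;  [x^1] = 1;  [x^2] = 0;  [x^3] = 2/3.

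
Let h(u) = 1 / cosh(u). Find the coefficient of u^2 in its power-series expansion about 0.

Divide the numerator series by the denominator series (power-series long division).
[u^0] = 1;  [u^1] = 0;  [u^2] = -1/2.

-1/2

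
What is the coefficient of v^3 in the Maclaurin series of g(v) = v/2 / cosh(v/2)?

-1/16

Divide the numerator series by the denominator series (power-series long division).
g(0) = 0
g′(0) = 1/2
g′′(0) = 0
g′′′(0) = -3/8
The Taylor polynomial is Σ g^(k)(0)/k! · v^k.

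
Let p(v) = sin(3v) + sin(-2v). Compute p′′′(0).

-19

Expand each term separately and add.
From the series, [v^3] p = -19/6; multiply by 3! = 6 to get -19.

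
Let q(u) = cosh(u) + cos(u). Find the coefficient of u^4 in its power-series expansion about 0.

1/12

Combine the two series term by term.
q(0) = 2
q′(0) = 0
q′′(0) = 0
q′′′(0) = 0
q^(4)(0) = 2
Then c_k = q^(k)(0)/k! gives each Taylor coefficient.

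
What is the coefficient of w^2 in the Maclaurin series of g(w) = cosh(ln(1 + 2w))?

2

Compose series: expand the inner function first, then feed it into the outer expansion.
[w^0] = 1;  [w^1] = 0;  [w^2] = 2.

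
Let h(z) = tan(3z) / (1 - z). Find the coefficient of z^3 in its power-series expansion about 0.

Write out both Maclaurin series and multiply, keeping only the needed powers.
h(0) = 0
h′(0) = 3
h′′(0) = 6
h′′′(0) = 72
So c_3 = h′′′(0)/3! = 12.

12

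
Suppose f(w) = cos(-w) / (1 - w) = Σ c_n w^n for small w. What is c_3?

1/2

Expand each factor separately, then convolve coefficients.
f(0) = 1
f′(0) = 1
f′′(0) = 1
f′′′(0) = 3
Dividing each by k! gives the coefficients c_0, ..., c_3.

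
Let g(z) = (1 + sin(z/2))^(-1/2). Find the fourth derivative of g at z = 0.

57/256

Plug the Maclaurin series of the inner function into that of the outer and collect terms.
The coefficient of z^4 in the expansion is 19/2048, so g^(4)(0) = 4! * (19/2048) = 57/256.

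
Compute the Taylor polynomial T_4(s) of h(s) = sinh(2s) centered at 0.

4*s^3/3 + 2*s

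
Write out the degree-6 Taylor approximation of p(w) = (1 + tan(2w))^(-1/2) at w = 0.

3747*w^6/80 - 2401*w^5/120 + 67*w^4/8 - 23*w^3/6 + 3*w^2/2 - w + 1

Plug the Maclaurin series of the inner function into that of the outer and collect terms.
p(0) = 1
p′(0) = -1
p′′(0) = 3
p′′′(0) = -23
p^(4)(0) = 201
p^(5)(0) = -2401
p^(6)(0) = 33723
Dividing each by k! gives the coefficients c_0, ..., c_6.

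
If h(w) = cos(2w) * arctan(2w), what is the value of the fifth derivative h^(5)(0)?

Expand each factor separately, then convolve coefficients.
From the series, [w^5] h = 196/15; multiply by 5! = 120 to get 1568.

1568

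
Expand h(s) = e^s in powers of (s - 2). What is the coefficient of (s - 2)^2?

h(2) = e^(2)
h′(2) = e^(2)
h′′(2) = e^(2)
The Taylor polynomial is Σ h^(k)(2)/k! · (s - 2)^k.

e^(2)/2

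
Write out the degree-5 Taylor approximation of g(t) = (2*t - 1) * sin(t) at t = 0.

-t^5/120 - t^4/3 + t^3/6 + 2*t^2 - t

Distribute the polynomial across the series and collect like powers.
g(0) = 0
g′(0) = -1
g′′(0) = 4
g′′′(0) = 1
g^(4)(0) = -8
g^(5)(0) = -1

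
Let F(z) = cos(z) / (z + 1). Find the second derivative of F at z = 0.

1

Use 1/(1 - r) = Σ r^k on the denominator, then take the Cauchy product.
The coefficient of z^2 in the expansion is 1/2, so F′′(0) = 2! * (1/2) = 1.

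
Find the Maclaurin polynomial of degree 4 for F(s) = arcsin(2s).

4*s^3/3 + 2*s

F(0) = 0
F′(0) = 2
F′′(0) = 0
F′′′(0) = 8
F^(4)(0) = 0
The Taylor polynomial is Σ F^(k)(0)/k! · s^k.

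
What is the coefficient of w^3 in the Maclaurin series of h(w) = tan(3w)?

9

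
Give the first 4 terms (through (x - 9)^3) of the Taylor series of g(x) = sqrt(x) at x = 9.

[(x - 9)^0] = 3;  [(x - 9)^1] = 1/6;  [(x - 9)^2] = -1/216;  [(x - 9)^3] = 1/3888.

(x - 9)^3/3888 - (x - 9)^2/216 + (x - 9)/6 + 3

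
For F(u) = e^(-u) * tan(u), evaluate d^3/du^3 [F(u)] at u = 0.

5

Multiply the two series term by term and collect like powers.
From the series, [u^3] F = 5/6; multiply by 3! = 6 to get 5.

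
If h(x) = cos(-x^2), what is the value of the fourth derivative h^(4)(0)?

-12

From the series, [x^4] h = -1/2; multiply by 4! = 24 to get -12.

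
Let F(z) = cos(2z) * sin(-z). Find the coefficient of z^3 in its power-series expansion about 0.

Expand each factor separately, then convolve coefficients.
[z^0] = 0;  [z^1] = -1;  [z^2] = 0;  [z^3] = 13/6.

13/6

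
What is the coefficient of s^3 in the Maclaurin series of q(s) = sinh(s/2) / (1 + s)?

Multiply the two series term by term and collect like powers.
q(0) = 0
q′(0) = 1/2
q′′(0) = -1
q′′′(0) = 25/8
So c_3 = q′′′(0)/3! = 25/48.

25/48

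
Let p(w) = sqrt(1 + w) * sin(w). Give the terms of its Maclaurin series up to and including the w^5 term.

-19*w^5/1920 - w^4/48 - 7*w^3/24 + w^2/2 + w

Multiply the two series term by term and collect like powers.
[w^0] = 0;  [w^1] = 1;  [w^2] = 1/2;  [w^3] = -7/24;  [w^4] = -1/48;  [w^5] = -19/1920.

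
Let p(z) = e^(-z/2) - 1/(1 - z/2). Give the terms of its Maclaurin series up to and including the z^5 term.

-121*z^5/3840 - 23*z^4/384 - 7*z^3/48 - z^2/8 - z

Add the two expansions coefficient-wise.
p(0) = 0
p′(0) = -1
p′′(0) = -1/4
p′′′(0) = -7/8
p^(4)(0) = -23/16
p^(5)(0) = -121/32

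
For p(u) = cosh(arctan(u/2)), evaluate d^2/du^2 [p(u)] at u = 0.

Let u equal the inner series; expand the outer function in u and truncate.
From the series, [u^2] p = 1/8; multiply by 2! = 2 to get 1/4.

1/4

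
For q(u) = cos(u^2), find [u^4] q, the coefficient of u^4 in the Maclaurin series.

Differentiate repeatedly and evaluate at the center.
[u^0] = 1;  [u^1] = 0;  [u^2] = 0;  [u^3] = 0;  [u^4] = -1/2.

-1/2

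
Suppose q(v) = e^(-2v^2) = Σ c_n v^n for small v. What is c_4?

2

c_4 = q^(4)(0)/4! = 2.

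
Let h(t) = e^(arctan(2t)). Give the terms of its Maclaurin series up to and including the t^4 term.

-14*t^4/3 - 4*t^3/3 + 2*t^2 + 2*t + 1

Substitute the inner expansion into the outer series and collect powers.
h(0) = 1
h′(0) = 2
h′′(0) = 4
h′′′(0) = -8
h^(4)(0) = -112
The Taylor polynomial is Σ h^(k)(0)/k! · t^k.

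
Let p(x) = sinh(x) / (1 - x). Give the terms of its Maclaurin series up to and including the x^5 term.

47*x^5/40 + 7*x^4/6 + 7*x^3/6 + x^2 + x

Take the Cauchy product of the two expansions.
p(0) = 0
p′(0) = 1
p′′(0) = 2
p′′′(0) = 7
p^(4)(0) = 28
p^(5)(0) = 141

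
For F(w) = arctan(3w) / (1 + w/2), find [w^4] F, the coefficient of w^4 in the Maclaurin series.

Expand each factor separately, then convolve coefficients.
[w^0] = 0;  [w^1] = 3;  [w^2] = -3/2;  [w^3] = -33/4;  [w^4] = 33/8.
So c_4 = F^(4)(0)/4! = 33/8.

33/8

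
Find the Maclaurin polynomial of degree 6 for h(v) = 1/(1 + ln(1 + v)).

Compose series: expand the inner function first, then feed it into the outer expansion.
h(0) = 1
h′(0) = -1
h′′(0) = 3
h′′′(0) = -14
h^(4)(0) = 88
h^(5)(0) = -694
h^(6)(0) = 6578
Then c_k = h^(k)(0)/k! gives each Taylor coefficient.

3289*v^6/360 - 347*v^5/60 + 11*v^4/3 - 7*v^3/3 + 3*v^2/2 - v + 1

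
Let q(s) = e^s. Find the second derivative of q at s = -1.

e^(-1)

The coefficient of (s + 1)^2 in the expansion is e^(-1)/2, so q′′(-1) = 2! * (e^(-1)/2) = e^(-1).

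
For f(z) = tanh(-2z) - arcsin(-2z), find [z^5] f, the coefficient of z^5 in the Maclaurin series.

Expand each term separately and add.
[z^0] = 0;  [z^1] = 0;  [z^2] = 0;  [z^3] = 4;  [z^4] = 0;  [z^5] = -28/15.

-28/15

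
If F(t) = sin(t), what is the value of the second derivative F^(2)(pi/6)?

-1/2

The coefficient of (t - pi/6)^2 in the expansion is -1/4, so F′′(pi/6) = 2! * (-1/4) = -1/2.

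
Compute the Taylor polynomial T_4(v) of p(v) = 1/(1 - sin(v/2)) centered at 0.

v^4/24 + 5*v^3/48 + v^2/4 + v/2 + 1

Substitute the inner expansion into the outer series and collect powers.
[v^0] = 1;  [v^1] = 1/2;  [v^2] = 1/4;  [v^3] = 5/48;  [v^4] = 1/24.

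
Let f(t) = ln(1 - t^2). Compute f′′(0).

The coefficient of t^2 in the expansion is -1, so f′′(0) = 2! * (-1) = -2.

-2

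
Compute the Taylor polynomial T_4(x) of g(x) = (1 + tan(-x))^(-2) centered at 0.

7*x^4 + 14*x^3/3 + 3*x^2 + 2*x + 1

Plug the Maclaurin series of the inner function into that of the outer and collect terms.
[x^0] = 1;  [x^1] = 2;  [x^2] = 3;  [x^3] = 14/3;  [x^4] = 7.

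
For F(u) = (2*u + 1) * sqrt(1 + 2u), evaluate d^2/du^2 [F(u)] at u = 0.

3

Distribute the polynomial across the series and collect like powers.
From the series, [u^2] F = 3/2; multiply by 2! = 2 to get 3.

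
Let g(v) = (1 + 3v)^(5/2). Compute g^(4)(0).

-1215/16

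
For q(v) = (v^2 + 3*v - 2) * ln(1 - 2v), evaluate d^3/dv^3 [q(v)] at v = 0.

-16

Distribute the polynomial across the series and collect like powers.
From the series, [v^3] q = -8/3; multiply by 3! = 6 to get -16.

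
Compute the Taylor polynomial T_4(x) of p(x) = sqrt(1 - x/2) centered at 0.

-5*x^4/2048 - x^3/128 - x^2/32 - x/4 + 1

[x^0] = 1;  [x^1] = -1/4;  [x^2] = -1/32;  [x^3] = -1/128;  [x^4] = -5/2048.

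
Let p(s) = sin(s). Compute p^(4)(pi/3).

sqrt(3)/2

The coefficient of (s - pi/3)^4 in the expansion is sqrt(3)/48, so p^(4)(pi/3) = 4! * (sqrt(3)/48) = sqrt(3)/2.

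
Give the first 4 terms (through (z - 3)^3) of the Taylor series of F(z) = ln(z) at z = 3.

(z - 3)^3/81 - (z - 3)^2/18 + (z - 3)/3 + ln(3)

Compute the successive derivatives at the expansion point and divide by k!.
F(3) = ln(3)
F′(3) = 1/3
F′′(3) = -1/9
F′′′(3) = 2/27
The Taylor polynomial is Σ F^(k)(3)/k! · (z - 3)^k.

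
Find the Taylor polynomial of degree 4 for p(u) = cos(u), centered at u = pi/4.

sqrt(2)*(u - pi/4)^4/48 + sqrt(2)*(u - pi/4)^3/12 - sqrt(2)*(u - pi/4)^2/4 - sqrt(2)*(u - pi/4)/2 + sqrt(2)/2

[(u - pi/4)^0] = sqrt(2)/2;  [(u - pi/4)^1] = -sqrt(2)/2;  [(u - pi/4)^2] = -sqrt(2)/4;  [(u - pi/4)^3] = sqrt(2)/12;  [(u - pi/4)^4] = sqrt(2)/48.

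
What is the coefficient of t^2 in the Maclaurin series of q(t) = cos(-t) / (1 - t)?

Multiply the numerator's expansion by the denominator's geometric series.
q(0) = 1
q′(0) = 1
q′′(0) = 1
So c_2 = q′′(0)/2! = 1/2.

1/2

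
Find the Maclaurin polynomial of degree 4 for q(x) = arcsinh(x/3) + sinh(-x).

Combine the two series term by term.
q(0) = 0
q′(0) = -2/3
q′′(0) = 0
q′′′(0) = -28/27
q^(4)(0) = 0

-14*x^3/81 - 2*x/3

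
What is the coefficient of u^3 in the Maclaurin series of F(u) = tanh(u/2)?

-1/24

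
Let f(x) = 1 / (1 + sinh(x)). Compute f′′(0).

Use the geometric series for the reciprocal, then substitute.
From the series, [x^2] f = 1; multiply by 2! = 2 to get 2.

2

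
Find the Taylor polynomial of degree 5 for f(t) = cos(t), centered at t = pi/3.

Differentiate repeatedly and evaluate at the center.
f(pi/3) = 1/2
f′(pi/3) = -sqrt(3)/2
f′′(pi/3) = -1/2
f′′′(pi/3) = sqrt(3)/2
f^(4)(pi/3) = 1/2
f^(5)(pi/3) = -sqrt(3)/2

-sqrt(3)*(t - pi/3)^5/240 + (t - pi/3)^4/48 + sqrt(3)*(t - pi/3)^3/12 - (t - pi/3)^2/4 - sqrt(3)*(t - pi/3)/2 + 1/2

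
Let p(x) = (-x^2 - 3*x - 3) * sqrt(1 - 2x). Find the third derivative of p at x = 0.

Distribute the polynomial across the series and collect like powers.
The coefficient of x^3 in the expansion is 4, so p′′′(0) = 3! * (4) = 24.

24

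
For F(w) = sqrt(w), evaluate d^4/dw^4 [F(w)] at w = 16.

From the series, [(w - 16)^4] F = -5/2097152; multiply by 4! = 24 to get -15/262144.

-15/262144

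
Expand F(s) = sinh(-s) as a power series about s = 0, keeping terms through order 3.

F(0) = 0
F′(0) = -1
F′′(0) = 0
F′′′(0) = -1

-s^3/6 - s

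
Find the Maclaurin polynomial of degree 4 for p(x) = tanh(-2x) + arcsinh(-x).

Expand each term separately and add.
p(0) = 0
p′(0) = -3
p′′(0) = 0
p′′′(0) = 17
p^(4)(0) = 0

17*x^3/6 - 3*x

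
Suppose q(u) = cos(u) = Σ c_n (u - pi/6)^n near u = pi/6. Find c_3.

1/12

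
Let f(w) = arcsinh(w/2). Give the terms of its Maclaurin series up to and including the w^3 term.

-w^3/48 + w/2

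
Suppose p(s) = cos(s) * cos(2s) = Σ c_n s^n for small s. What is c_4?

41/24

Write out both Maclaurin series and multiply, keeping only the needed powers.
So c_4 = p^(4)(0)/4! = 41/24.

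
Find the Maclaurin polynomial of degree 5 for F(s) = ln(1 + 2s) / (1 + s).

Write out both Maclaurin series and multiply, keeping only the needed powers.
F(0) = 0
F′(0) = 2
F′′(0) = -8
F′′′(0) = 40
F^(4)(0) = -256
F^(5)(0) = 2048

256*s^5/15 - 32*s^4/3 + 20*s^3/3 - 4*s^2 + 2*s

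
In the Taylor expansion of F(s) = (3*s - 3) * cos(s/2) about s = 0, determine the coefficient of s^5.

1/128

Multiply each power in the prefactor through the base expansion.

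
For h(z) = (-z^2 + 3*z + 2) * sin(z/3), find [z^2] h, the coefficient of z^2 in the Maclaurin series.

Distribute the polynomial across the series and collect like powers.
[z^0] = 0;  [z^1] = 2/3;  [z^2] = 1.
So c_2 = h′′(0)/2! = 1.

1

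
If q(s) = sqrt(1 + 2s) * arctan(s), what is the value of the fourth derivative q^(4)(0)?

4

Expand each factor separately, then convolve coefficients.
The coefficient of s^4 in the expansion is 1/6, so q^(4)(0) = 4! * (1/6) = 4.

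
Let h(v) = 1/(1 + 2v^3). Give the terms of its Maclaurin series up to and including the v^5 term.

h(0) = 1
h′(0) = 0
h′′(0) = 0
h′′′(0) = -12
h^(4)(0) = 0
h^(5)(0) = 0

1 - 2*v^3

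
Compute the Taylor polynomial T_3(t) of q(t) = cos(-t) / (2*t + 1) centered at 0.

Multiply the numerator's expansion by the denominator's geometric series.
q(0) = 1
q′(0) = -2
q′′(0) = 7
q′′′(0) = -42
The Taylor polynomial is Σ q^(k)(0)/k! · t^k.

-7*t^3 + 7*t^2/2 - 2*t + 1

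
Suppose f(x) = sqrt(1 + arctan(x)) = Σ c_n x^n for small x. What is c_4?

Let u equal the inner series; expand the outer function in u and truncate.
f(0) = 1
f′(0) = 1/2
f′′(0) = -1/4
f′′′(0) = -5/8
f^(4)(0) = 17/16
So c_4 = f^(4)(0)/4! = 17/384.

17/384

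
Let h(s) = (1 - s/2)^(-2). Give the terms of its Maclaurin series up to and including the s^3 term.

s^3/2 + 3*s^2/4 + s + 1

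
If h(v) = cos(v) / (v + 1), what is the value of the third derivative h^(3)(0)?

Expand 1/(denominator) as a geometric series and multiply by the numerator's series.
From the series, [v^3] h = -1/2; multiply by 3! = 6 to get -3.

-3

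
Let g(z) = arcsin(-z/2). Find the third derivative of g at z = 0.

Apply the Taylor formula c_k = f^(k)(a)/k!.
From the series, [z^3] g = -1/48; multiply by 3! = 6 to get -1/8.

-1/8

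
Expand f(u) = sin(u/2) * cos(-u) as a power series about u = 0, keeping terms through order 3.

-13*u^3/48 + u/2

Write out both Maclaurin series and multiply, keeping only the needed powers.
f(0) = 0
f′(0) = 1/2
f′′(0) = 0
f′′′(0) = -13/8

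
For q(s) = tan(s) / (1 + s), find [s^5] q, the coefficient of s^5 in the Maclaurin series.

22/15

Expand each factor separately, then convolve coefficients.
[s^0] = 0;  [s^1] = 1;  [s^2] = -1;  [s^3] = 4/3;  [s^4] = -4/3;  [s^5] = 22/15.
So c_5 = q^(5)(0)/5! = 22/15.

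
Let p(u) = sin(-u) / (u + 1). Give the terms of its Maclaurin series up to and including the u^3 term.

Multiply the numerator's expansion by the denominator's geometric series.
p(0) = 0
p′(0) = -1
p′′(0) = 2
p′′′(0) = -5

-5*u^3/6 + u^2 - u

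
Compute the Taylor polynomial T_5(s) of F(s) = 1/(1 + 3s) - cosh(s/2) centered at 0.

Expand each term separately and add.

-243*s^5 + 31103*s^4/384 - 27*s^3 + 71*s^2/8 - 3*s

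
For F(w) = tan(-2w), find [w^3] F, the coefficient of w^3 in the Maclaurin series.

-8/3

Apply the Taylor formula c_k = f^(k)(a)/k!.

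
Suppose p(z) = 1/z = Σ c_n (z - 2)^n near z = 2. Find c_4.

1/32

Compute the successive derivatives at the expansion point and divide by k!.
[(z - 2)^0] = 1/2;  [(z - 2)^1] = -1/4;  [(z - 2)^2] = 1/8;  [(z - 2)^3] = -1/16;  [(z - 2)^4] = 1/32.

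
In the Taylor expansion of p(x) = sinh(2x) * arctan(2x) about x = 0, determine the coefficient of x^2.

Multiply the two series term by term and collect like powers.
p(0) = 0
p′(0) = 0
p′′(0) = 8
Then c_k = p^(k)(0)/k! gives each Taylor coefficient.

4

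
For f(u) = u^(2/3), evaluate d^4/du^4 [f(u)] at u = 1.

-56/81

The coefficient of (u - 1)^4 in the expansion is -7/243, so f^(4)(1) = 4! * (-7/243) = -56/81.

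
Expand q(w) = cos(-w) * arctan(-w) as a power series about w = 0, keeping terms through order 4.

Multiply the two series term by term and collect like powers.
q(0) = 0
q′(0) = -1
q′′(0) = 0
q′′′(0) = 5
q^(4)(0) = 0
The Taylor polynomial is Σ q^(k)(0)/k! · w^k.

5*w^3/6 - w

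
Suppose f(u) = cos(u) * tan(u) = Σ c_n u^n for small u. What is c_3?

Expand each factor separately, then convolve coefficients.
[u^0] = 0;  [u^1] = 1;  [u^2] = 0;  [u^3] = -1/6.

-1/6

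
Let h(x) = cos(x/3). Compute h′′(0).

-1/9

The coefficient of x^2 in the expansion is -1/18, so h′′(0) = 2! * (-1/18) = -1/9.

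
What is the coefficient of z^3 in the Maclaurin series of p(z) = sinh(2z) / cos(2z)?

16/3

Write the quotient as an unknown series and match coefficients against numerator = denominator · series.
p(0) = 0
p′(0) = 2
p′′(0) = 0
p′′′(0) = 32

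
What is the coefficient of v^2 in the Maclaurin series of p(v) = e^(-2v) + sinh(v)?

Add the two expansions coefficient-wise.

2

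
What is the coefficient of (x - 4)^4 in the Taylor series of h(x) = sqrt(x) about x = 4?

-5/16384

h(4) = 2
h′(4) = 1/4
h′′(4) = -1/32
h′′′(4) = 3/256
h^(4)(4) = -15/2048
So c_4 = h^(4)(4)/4! = -5/16384.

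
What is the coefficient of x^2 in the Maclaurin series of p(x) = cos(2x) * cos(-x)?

-5/2

Multiply the two series term by term and collect like powers.
[x^0] = 1;  [x^1] = 0;  [x^2] = -5/2.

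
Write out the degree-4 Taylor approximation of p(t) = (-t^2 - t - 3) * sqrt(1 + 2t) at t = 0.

Distribute the polynomial across the series and collect like powers.
p(0) = -3
p′(0) = -4
p′′(0) = -1
p′′′(0) = -12
p^(4)(0) = 45
Dividing each by k! gives the coefficients c_0, ..., c_4.

15*t^4/8 - 2*t^3 - t^2/2 - 4*t - 3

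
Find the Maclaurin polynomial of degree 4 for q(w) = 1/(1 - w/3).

w^4/81 + w^3/27 + w^2/9 + w/3 + 1

Differentiate repeatedly and evaluate at the center.
q(0) = 1
q′(0) = 1/3
q′′(0) = 2/9
q′′′(0) = 2/9
q^(4)(0) = 8/27
Then c_k = q^(k)(0)/k! gives each Taylor coefficient.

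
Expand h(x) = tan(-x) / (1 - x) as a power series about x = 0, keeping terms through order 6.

-22*x^6/15 - 22*x^5/15 - 4*x^4/3 - 4*x^3/3 - x^2 - x

Take the Cauchy product of the two expansions.
h(0) = 0
h′(0) = -1
h′′(0) = -2
h′′′(0) = -8
h^(4)(0) = -32
h^(5)(0) = -176
h^(6)(0) = -1056
The Taylor polynomial is Σ h^(k)(0)/k! · x^k.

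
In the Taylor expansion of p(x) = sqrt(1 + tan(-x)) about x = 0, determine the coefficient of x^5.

-601/3840

Substitute the inner expansion into the outer series and collect powers.
p(0) = 1
p′(0) = -1/2
p′′(0) = -1/4
p′′′(0) = -11/8
p^(4)(0) = -47/16
p^(5)(0) = -601/32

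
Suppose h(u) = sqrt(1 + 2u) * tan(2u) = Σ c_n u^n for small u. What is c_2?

Expand each factor separately, then convolve coefficients.
h(0) = 0
h′(0) = 2
h′′(0) = 4
So c_2 = h′′(0)/2! = 2.

2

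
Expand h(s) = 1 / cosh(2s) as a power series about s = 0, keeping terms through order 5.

10*s^4/3 - 2*s^2 + 1

Write the quotient as an unknown series and match coefficients against numerator = denominator · series.
h(0) = 1
h′(0) = 0
h′′(0) = -4
h′′′(0) = 0
h^(4)(0) = 80
h^(5)(0) = 0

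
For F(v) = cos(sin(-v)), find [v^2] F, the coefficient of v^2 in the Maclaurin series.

-1/2

Substitute the inner expansion into the outer series and collect powers.
F(0) = 1
F′(0) = 0
F′′(0) = -1
So c_2 = F′′(0)/2! = -1/2.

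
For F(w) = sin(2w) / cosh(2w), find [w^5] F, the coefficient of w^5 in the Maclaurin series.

48/5

Invert the denominator's series and multiply.
F(0) = 0
F′(0) = 2
F′′(0) = 0
F′′′(0) = -32
F^(4)(0) = 0
F^(5)(0) = 1152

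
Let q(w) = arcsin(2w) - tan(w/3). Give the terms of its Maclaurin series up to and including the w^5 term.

Add the two expansions coefficient-wise.

8746*w^5/3645 + 107*w^3/81 + 5*w/3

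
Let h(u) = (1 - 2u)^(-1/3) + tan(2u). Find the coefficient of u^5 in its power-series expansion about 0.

30112/3645

Expand each term separately and add.
h(0) = 1
h′(0) = 8/3
h′′(0) = 16/9
h′′′(0) = 656/27
h^(4)(0) = 4480/81
h^(5)(0) = 240896/243
The Taylor polynomial is Σ h^(k)(0)/k! · u^k.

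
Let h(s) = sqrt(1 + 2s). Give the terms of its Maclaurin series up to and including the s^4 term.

-5*s^4/8 + s^3/2 - s^2/2 + s + 1

Use the known series and substitute for the argument.
h(0) = 1
h′(0) = 1
h′′(0) = -1
h′′′(0) = 3
h^(4)(0) = -15
Dividing each by k! gives the coefficients c_0, ..., c_4.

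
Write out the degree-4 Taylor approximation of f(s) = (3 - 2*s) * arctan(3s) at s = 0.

Distribute the polynomial across the series and collect like powers.
f(0) = 0
f′(0) = 9
f′′(0) = -12
f′′′(0) = -162
f^(4)(0) = 432

18*s^4 - 27*s^3 - 6*s^2 + 9*s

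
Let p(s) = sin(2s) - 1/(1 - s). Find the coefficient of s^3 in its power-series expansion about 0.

Add the two expansions coefficient-wise.
[s^0] = -1;  [s^1] = 1;  [s^2] = -1;  [s^3] = -7/3.
So c_3 = p′′′(0)/3! = -7/3.

-7/3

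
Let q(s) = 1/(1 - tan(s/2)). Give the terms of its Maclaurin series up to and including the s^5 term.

Let u equal the inner series; expand the outer function in u and truncate.
q(0) = 1
q′(0) = 1/2
q′′(0) = 1/2
q′′′(0) = 1
q^(4)(0) = 5/2
q^(5)(0) = 8

s^5/15 + 5*s^4/48 + s^3/6 + s^2/4 + s/2 + 1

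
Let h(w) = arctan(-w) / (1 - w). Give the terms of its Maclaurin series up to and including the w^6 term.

-13*w^6/15 - 13*w^5/15 - 2*w^4/3 - 2*w^3/3 - w^2 - w

Multiply the numerator's expansion by the denominator's geometric series.
h(0) = 0
h′(0) = -1
h′′(0) = -2
h′′′(0) = -4
h^(4)(0) = -16
h^(5)(0) = -104
h^(6)(0) = -624
Dividing each by k! gives the coefficients c_0, ..., c_6.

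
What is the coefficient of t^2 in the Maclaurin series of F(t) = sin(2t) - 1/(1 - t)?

Combine the two series term by term.
F(0) = -1
F′(0) = 1
F′′(0) = -2

-1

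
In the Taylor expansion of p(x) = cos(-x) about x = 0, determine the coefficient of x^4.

p(0) = 1
p′(0) = 0
p′′(0) = -1
p′′′(0) = 0
p^(4)(0) = 1

1/24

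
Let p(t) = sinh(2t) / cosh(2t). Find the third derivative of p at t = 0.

-16

Invert the denominator's series and multiply.
From the series, [t^3] p = -8/3; multiply by 3! = 6 to get -16.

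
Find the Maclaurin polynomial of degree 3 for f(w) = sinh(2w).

4*w^3/3 + 2*w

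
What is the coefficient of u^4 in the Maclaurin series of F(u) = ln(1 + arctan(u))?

Compose series: expand the inner function first, then feed it into the outer expansion.
[u^0] = 0;  [u^1] = 1;  [u^2] = -1/2;  [u^3] = 0;  [u^4] = 1/12.

1/12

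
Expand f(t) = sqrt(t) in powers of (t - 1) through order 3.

f(1) = 1
f′(1) = 1/2
f′′(1) = -1/4
f′′′(1) = 3/8
Then c_k = f^(k)(1)/k! gives each Taylor coefficient.

(t - 1)^3/16 - (t - 1)^2/8 + (t - 1)/2 + 1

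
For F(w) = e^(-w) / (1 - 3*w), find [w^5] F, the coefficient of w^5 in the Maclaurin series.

Use 1/(1 - r) = Σ r^k on the denominator, then take the Cauchy product.
[w^0] = 1;  [w^1] = 2;  [w^2] = 13/2;  [w^3] = 58/3;  [w^4] = 1393/24;  [w^5] = 10447/60.
So c_5 = F^(5)(0)/5! = 10447/60.

10447/60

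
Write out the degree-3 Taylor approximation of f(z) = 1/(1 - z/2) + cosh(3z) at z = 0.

Combine the two series term by term.
f(0) = 2
f′(0) = 1/2
f′′(0) = 19/2
f′′′(0) = 3/4
Dividing each by k! gives the coefficients c_0, ..., c_3.

z^3/8 + 19*z^2/4 + z/2 + 2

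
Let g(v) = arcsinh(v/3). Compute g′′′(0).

-1/27

Use the known series and substitute for the argument.
The coefficient of v^3 in the expansion is -1/162, so g′′′(0) = 3! * (-1/162) = -1/27.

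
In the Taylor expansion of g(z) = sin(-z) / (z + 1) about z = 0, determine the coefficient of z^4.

Multiply the numerator's expansion by the denominator's geometric series.
So c_4 = g^(4)(0)/4! = 5/6.

5/6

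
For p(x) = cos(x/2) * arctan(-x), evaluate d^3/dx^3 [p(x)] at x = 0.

Write out both Maclaurin series and multiply, keeping only the needed powers.
The coefficient of x^3 in the expansion is 11/24, so p′′′(0) = 3! * (11/24) = 11/4.

11/4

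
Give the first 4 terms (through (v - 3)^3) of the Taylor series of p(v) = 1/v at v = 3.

-(v - 3)^3/81 + (v - 3)^2/27 - (v - 3)/9 + 1/3

Use the known series and substitute for the argument.
p(3) = 1/3
p′(3) = -1/9
p′′(3) = 2/27
p′′′(3) = -2/27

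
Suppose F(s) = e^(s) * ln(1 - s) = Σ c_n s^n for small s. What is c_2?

Expand each factor separately, then convolve coefficients.
F(0) = 0
F′(0) = -1
F′′(0) = -3

-3/2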